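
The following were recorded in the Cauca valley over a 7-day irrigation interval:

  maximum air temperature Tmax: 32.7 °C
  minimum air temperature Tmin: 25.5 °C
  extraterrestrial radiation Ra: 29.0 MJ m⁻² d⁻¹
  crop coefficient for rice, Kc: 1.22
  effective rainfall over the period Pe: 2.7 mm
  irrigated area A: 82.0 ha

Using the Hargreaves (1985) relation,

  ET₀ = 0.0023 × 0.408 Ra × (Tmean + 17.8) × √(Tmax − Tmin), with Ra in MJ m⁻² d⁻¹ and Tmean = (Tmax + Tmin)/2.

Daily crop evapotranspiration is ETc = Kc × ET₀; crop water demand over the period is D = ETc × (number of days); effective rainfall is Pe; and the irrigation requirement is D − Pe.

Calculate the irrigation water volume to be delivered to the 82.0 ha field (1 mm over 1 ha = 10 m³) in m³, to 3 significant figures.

Tmean = (32.7 + 25.5)/2 = 29.10 °C
0.408 Ra = 0.408 × 29.0 = 11.8320 mm/d equivalent
ET₀ = 0.0023 × 11.8320 × (29.10 + 17.8) × √7.2 = 0.0023 × 11.8320 × 46.90 × 2.6833 = 3.4247 mm/d
ETc = Kc × ET₀ = 1.22 × 3.4247 = 4.1781 mm/d
Crop demand D = ETc × 7 d = 4.1781 × 7 = 29.247 mm
D − Pe = 29.247 − 2.7 = 26.547 mm
Volume = 26.547 mm × 82.0 ha × 10 = 21768.5 m³

21800 m³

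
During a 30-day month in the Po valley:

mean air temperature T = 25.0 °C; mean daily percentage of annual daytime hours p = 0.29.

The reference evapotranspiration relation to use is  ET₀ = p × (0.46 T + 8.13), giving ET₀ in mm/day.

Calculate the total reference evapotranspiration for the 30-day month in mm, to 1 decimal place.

ET₀ = 0.29 × (0.46 × 25.0 + 8.13) = 0.29 × 19.630 = 5.6927 mm/d
Monthly total = 5.6927 × 30 = 170.781 mm

170.8 mm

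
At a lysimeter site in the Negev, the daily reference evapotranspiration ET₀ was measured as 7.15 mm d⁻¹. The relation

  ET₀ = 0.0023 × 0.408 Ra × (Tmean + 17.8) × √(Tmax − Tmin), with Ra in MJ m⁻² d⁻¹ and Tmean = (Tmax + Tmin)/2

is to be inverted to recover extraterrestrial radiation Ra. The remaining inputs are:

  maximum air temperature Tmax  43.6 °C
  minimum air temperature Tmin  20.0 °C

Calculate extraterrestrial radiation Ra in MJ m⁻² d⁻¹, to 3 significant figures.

Tmean = (43.6+20.0)/2 = 31.80 °C; ΔT = 23.6
Ra = ET₀ / [0.0023 × 0.408 × (Tmean+17.8) × √ΔT]
   = 7.15 / (0.0023 × 0.408 × 49.60 × 4.8580) = 31.621 MJ m⁻² d⁻¹

31.6 MJ m⁻² d⁻¹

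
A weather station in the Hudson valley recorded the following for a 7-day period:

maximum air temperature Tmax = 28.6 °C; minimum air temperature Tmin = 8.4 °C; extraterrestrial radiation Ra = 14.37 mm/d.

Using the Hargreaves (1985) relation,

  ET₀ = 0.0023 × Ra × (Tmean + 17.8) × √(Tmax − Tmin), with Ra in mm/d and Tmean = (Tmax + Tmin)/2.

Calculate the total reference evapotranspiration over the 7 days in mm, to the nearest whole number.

Tmean = (28.6 + 8.4)/2 = 18.50 °C
ET₀ = 0.0023 × 14.37 × (18.50 + 17.8) × √20.2 = 0.0023 × 14.37 × 36.30 × 4.4944 = 5.3922 mm/d
Over 7 days: 5.3922 × 7 = 37.745 mm

38 mm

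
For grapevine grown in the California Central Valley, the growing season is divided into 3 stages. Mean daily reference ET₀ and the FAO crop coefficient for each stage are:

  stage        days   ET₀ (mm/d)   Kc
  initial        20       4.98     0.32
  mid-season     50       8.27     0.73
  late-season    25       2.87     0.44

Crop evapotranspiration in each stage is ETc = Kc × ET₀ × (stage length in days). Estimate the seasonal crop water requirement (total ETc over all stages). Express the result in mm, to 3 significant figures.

initial: 0.32 × 4.98 × 20 = 31.87 mm
mid-season: 0.73 × 8.27 × 50 = 301.86 mm
late-season: 0.44 × 2.87 × 25 = 31.57 mm
Seasonal total = 365.30 mm

365 mm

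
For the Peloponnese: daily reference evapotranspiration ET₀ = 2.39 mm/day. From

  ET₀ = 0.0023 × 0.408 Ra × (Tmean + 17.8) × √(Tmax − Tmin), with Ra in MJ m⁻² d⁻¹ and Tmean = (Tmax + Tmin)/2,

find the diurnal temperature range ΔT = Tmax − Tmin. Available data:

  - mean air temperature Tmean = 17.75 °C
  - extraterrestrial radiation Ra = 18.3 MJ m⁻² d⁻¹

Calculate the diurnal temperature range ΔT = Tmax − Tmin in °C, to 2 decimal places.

15.33 °C

√ΔT = ET₀ / [0.0023 × 0.408 × Ra × (Tmean+17.8)] = 2.39 / (0.0023 × 7.4664 × 35.55) = 3.9149
ΔT = 3.9149² = 15.326 °C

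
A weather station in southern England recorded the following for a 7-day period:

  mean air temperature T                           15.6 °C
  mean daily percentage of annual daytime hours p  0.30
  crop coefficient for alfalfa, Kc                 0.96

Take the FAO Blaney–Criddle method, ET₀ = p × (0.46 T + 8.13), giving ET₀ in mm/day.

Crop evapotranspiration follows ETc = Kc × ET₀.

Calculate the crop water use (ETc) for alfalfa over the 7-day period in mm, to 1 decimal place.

30.9 mm

ET₀ = 0.30 × (0.46 × 15.6 + 8.13) = 0.30 × 15.306 = 4.5918 mm/d
ETc = Kc × ET₀ = 0.96 × 4.5918 = 4.4081 mm/d
Over 7 days: 4.4081 × 7 = 30.857 mm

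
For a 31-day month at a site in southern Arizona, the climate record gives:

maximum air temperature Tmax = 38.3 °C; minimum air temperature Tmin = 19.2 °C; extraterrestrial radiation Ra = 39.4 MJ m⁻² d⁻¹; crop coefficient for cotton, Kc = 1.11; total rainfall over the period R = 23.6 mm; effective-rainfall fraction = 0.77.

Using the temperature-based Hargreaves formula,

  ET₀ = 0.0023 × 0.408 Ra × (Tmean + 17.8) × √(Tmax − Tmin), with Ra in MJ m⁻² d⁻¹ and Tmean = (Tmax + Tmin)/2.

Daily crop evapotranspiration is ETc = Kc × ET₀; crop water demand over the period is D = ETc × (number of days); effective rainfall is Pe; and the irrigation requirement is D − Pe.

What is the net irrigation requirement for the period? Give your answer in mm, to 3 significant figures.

Tmean = (38.3 + 19.2)/2 = 28.75 °C
0.408 Ra = 0.408 × 39.4 = 16.0752 mm/d equivalent
ET₀ = 0.0023 × 16.0752 × (28.75 + 17.8) × √19.1 = 0.0023 × 16.0752 × 46.55 × 4.3704 = 7.5219 mm/d
ETc = Kc × ET₀ = 1.11 × 7.5219 = 8.3493 mm/d
Crop demand D = ETc × 31 d = 8.3493 × 31 = 258.828 mm
Pe = 0.77 × 23.6 = 18.172 mm
D − Pe = 258.828 − 18.172 = 240.656 mm

241 mm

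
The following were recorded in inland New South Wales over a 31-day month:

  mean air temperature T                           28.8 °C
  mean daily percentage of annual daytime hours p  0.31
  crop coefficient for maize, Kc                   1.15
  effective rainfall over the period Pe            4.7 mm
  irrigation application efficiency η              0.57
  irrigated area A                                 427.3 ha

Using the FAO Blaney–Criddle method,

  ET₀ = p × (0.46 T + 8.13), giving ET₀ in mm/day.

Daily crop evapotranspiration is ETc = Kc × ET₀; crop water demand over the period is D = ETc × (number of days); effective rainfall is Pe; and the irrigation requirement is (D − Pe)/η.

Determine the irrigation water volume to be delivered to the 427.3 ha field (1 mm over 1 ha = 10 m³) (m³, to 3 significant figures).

ET₀ = 0.31 × (0.46 × 28.8 + 8.13) = 0.31 × 21.378 = 6.6272 mm/d
ETc = Kc × ET₀ = 1.15 × 6.6272 = 7.6213 mm/d
Crop demand D = ETc × 31 d = 7.6213 × 31 = 236.260 mm
D − Pe = 236.260 − 4.7 = 231.560 mm
Gross irrigation = 231.560 / 0.57 = 406.246 mm
Volume = 406.246 mm × 427.3 ha × 10 = 1735889.2 m³

1740000 m³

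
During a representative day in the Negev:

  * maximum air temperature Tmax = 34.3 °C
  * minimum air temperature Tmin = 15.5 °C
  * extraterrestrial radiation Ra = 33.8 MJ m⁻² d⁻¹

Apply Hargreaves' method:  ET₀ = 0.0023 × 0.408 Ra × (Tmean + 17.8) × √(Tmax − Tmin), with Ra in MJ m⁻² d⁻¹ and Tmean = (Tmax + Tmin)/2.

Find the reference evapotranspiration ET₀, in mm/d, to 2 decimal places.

5.87 mm/d

Tmean = (34.3 + 15.5)/2 = 24.90 °C
0.408 Ra = 0.408 × 33.8 = 13.7904 mm/d equivalent
ET₀ = 0.0023 × 13.7904 × (24.90 + 17.8) × √18.8 = 0.0023 × 13.7904 × 42.70 × 4.3359 = 5.8723 mm/d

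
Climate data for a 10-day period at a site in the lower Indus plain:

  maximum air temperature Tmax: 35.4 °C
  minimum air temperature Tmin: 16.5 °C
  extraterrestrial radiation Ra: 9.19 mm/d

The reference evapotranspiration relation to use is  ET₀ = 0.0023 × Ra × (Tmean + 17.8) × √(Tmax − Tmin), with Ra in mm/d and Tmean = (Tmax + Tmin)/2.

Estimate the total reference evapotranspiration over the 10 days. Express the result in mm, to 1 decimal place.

40.2 mm

Tmean = (35.4 + 16.5)/2 = 25.95 °C
ET₀ = 0.0023 × 9.19 × (25.95 + 17.8) × √18.9 = 0.0023 × 9.19 × 43.75 × 4.3474 = 4.0202 mm/d
Over 10 days: 4.0202 × 10 = 40.202 mm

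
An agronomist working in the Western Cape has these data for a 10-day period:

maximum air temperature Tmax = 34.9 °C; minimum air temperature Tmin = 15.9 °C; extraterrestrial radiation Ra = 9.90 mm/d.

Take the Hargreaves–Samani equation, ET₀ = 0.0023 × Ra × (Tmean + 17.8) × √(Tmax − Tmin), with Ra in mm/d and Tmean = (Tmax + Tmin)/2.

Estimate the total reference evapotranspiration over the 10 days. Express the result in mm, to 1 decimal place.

42.9 mm

Tmean = (34.9 + 15.9)/2 = 25.40 °C
ET₀ = 0.0023 × 9.90 × (25.40 + 17.8) × √19.0 = 0.0023 × 9.90 × 43.20 × 4.3589 = 4.2877 mm/d
Over 10 days: 4.2877 × 10 = 42.877 mm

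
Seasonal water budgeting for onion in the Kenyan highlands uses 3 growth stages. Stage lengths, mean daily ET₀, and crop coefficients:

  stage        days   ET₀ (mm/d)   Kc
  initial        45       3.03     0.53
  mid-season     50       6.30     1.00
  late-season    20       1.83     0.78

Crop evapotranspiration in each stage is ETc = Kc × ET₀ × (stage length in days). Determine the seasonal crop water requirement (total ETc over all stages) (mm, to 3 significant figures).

initial: 0.53 × 3.03 × 45 = 72.27 mm
mid-season: 1.00 × 6.30 × 50 = 315.00 mm
late-season: 0.78 × 1.83 × 20 = 28.55 mm
Seasonal total = 415.82 mm

416 mm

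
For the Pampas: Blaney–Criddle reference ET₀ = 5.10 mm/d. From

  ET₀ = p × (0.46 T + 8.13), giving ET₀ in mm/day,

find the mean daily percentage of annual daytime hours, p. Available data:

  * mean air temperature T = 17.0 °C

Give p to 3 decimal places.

p = ET₀ / (0.46 T + 8.13) = 5.10 / (0.46 × 17.0 + 8.13) = 5.10 / 15.950 = 0.3197

0.320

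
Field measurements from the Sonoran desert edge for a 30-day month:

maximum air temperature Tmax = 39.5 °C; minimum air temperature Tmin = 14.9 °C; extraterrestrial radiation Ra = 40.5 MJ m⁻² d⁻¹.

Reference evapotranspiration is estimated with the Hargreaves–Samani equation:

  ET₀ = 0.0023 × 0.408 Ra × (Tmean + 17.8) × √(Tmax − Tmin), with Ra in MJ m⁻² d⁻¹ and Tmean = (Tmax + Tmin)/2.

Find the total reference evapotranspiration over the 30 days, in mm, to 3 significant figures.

Tmean = (39.5 + 14.9)/2 = 27.20 °C
0.408 Ra = 0.408 × 40.5 = 16.5240 mm/d equivalent
ET₀ = 0.0023 × 16.5240 × (27.20 + 17.8) × √24.6 = 0.0023 × 16.5240 × 45.00 × 4.9598 = 8.4824 mm/d
Over 30 days: 8.4824 × 30 = 254.472 mm

254 mm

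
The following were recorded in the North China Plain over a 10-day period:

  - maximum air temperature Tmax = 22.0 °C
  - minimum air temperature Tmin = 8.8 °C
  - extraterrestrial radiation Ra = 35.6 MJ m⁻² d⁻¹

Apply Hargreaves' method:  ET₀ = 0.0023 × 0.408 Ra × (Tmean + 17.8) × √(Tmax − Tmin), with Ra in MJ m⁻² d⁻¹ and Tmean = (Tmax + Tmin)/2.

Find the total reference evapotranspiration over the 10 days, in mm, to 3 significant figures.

Tmean = (22.0 + 8.8)/2 = 15.40 °C
0.408 Ra = 0.408 × 35.6 = 14.5248 mm/d equivalent
ET₀ = 0.0023 × 14.5248 × (15.40 + 17.8) × √13.2 = 0.0023 × 14.5248 × 33.20 × 3.6332 = 4.0296 mm/d
Over 10 days: 4.0296 × 10 = 40.296 mm

40.3 mm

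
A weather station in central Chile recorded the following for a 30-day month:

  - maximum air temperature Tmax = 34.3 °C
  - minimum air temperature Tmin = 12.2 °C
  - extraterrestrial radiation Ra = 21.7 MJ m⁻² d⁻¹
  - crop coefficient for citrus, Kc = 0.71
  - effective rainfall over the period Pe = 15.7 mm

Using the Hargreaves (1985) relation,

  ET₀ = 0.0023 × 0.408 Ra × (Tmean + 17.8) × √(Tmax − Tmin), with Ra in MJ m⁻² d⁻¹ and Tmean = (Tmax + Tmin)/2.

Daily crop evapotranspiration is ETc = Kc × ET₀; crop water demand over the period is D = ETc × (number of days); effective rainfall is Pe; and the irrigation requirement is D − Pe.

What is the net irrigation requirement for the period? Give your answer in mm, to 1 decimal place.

68.0 mm

Tmean = (34.3 + 12.2)/2 = 23.25 °C
0.408 Ra = 0.408 × 21.7 = 8.8536 mm/d equivalent
ET₀ = 0.0023 × 8.8536 × (23.25 + 17.8) × √22.1 = 0.0023 × 8.8536 × 41.05 × 4.7011 = 3.9297 mm/d
ETc = Kc × ET₀ = 0.71 × 3.9297 = 2.7901 mm/d
Crop demand D = ETc × 30 d = 2.7901 × 30 = 83.703 mm
D − Pe = 83.703 − 15.7 = 68.003 mm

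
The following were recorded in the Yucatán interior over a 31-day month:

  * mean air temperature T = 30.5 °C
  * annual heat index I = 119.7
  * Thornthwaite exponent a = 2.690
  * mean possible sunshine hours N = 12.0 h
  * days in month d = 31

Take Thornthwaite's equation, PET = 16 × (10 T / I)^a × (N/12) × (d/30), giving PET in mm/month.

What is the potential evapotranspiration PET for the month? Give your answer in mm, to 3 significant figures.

205 mm

10T/I = 10 × 30.5 / 119.7 = 2.5480
(10T/I)^a = 2.5480^2.690 = 12.3787
Uncorrected PET = 16 × 12.3787 = 198.059 mm
Correction = (N/12)(d/30) = (12.0/12)(31/30) = 1.0333
PET = 198.059 × 1.0333 = 204.654 mm/month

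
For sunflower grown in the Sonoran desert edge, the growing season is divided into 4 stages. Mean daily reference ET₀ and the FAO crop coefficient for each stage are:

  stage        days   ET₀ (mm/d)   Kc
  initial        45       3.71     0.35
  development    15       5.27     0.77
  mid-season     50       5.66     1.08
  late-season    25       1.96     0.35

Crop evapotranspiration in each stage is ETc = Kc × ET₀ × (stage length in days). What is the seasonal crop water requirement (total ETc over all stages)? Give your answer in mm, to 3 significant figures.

442 mm

initial: 0.35 × 3.71 × 45 = 58.43 mm
development: 0.77 × 5.27 × 15 = 60.87 mm
mid-season: 1.08 × 5.66 × 50 = 305.64 mm
late-season: 0.35 × 1.96 × 25 = 17.15 mm
Seasonal total = 442.09 mm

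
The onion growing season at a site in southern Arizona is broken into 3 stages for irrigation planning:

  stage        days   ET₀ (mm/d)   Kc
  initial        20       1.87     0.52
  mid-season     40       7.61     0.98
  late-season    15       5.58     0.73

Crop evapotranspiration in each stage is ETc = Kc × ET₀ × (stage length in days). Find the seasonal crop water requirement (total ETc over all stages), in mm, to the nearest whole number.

379 mm

initial: 0.52 × 1.87 × 20 = 19.45 mm
mid-season: 0.98 × 7.61 × 40 = 298.31 mm
late-season: 0.73 × 5.58 × 15 = 61.10 mm
Seasonal total = 378.86 mm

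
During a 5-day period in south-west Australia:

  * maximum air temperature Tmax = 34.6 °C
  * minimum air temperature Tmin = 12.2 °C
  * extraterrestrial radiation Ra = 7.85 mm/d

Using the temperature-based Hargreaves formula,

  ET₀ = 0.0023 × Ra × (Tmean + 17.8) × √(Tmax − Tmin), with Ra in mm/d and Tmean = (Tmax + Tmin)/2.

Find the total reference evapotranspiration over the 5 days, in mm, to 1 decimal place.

17.6 mm

Tmean = (34.6 + 12.2)/2 = 23.40 °C
ET₀ = 0.0023 × 7.85 × (23.40 + 17.8) × √22.4 = 0.0023 × 7.85 × 41.20 × 4.7329 = 3.5206 mm/d
Over 5 days: 3.5206 × 5 = 17.603 mm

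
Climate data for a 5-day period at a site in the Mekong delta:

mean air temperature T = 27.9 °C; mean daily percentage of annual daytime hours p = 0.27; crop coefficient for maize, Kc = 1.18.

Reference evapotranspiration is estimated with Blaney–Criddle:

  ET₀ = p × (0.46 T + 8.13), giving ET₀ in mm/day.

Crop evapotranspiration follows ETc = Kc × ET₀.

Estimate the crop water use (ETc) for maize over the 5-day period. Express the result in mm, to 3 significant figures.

ET₀ = 0.27 × (0.46 × 27.9 + 8.13) = 0.27 × 20.964 = 5.6603 mm/d
ETc = Kc × ET₀ = 1.18 × 5.6603 = 6.6792 mm/d
Over 5 days: 6.6792 × 5 = 33.396 mm

33.4 mm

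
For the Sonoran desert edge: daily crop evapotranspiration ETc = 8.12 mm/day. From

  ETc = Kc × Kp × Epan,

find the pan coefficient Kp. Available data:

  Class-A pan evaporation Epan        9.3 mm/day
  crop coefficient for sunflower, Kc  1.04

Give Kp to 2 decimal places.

0.84

ETc = Kc × Kp × Epan  ⇒  Kp = ETc / (Kc × Epan)
Kp = 8.12 / (1.04 × 9.3) = 8.12 / 9.672 = 0.8395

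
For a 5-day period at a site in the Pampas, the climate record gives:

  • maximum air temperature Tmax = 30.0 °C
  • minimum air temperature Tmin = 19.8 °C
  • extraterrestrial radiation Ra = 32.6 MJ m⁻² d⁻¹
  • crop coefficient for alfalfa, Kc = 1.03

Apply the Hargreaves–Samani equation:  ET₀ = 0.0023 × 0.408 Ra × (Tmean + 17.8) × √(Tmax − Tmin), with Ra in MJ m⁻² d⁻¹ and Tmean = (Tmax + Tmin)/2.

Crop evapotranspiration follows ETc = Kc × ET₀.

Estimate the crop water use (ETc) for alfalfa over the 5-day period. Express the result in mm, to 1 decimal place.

Tmean = (30.0 + 19.8)/2 = 24.90 °C
0.408 Ra = 0.408 × 32.6 = 13.3008 mm/d equivalent
ET₀ = 0.0023 × 13.3008 × (24.90 + 17.8) × √10.2 = 0.0023 × 13.3008 × 42.70 × 3.1937 = 4.1718 mm/d
ETc = Kc × ET₀ = 1.03 × 4.1718 = 4.2970 mm/d
Over 5 days: 4.2970 × 5 = 21.485 mm

21.5 mm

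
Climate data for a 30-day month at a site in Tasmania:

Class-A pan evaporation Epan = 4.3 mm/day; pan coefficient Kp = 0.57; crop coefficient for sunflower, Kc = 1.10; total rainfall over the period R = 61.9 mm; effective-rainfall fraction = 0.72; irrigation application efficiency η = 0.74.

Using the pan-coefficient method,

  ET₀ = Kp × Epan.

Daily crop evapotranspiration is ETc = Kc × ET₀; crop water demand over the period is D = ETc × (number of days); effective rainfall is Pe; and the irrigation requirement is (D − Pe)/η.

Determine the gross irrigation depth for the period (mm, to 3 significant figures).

ET₀ = 0.57 × 4.3 = 2.4510 mm/d
ETc = Kc × ET₀ = 1.10 × 2.4510 = 2.6961 mm/d
Crop demand D = ETc × 30 d = 2.6961 × 30 = 80.883 mm
Pe = 0.72 × 61.9 = 44.568 mm
D − Pe = 80.883 − 44.568 = 36.315 mm
Gross irrigation = 36.315 / 0.74 = 49.074 mm

49.1 mm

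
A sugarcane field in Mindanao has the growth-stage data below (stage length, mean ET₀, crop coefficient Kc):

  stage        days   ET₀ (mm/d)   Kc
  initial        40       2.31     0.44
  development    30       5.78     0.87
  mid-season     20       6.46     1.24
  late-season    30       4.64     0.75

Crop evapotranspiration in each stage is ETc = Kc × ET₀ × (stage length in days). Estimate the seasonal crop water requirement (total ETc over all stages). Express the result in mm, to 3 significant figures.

initial: 0.44 × 2.31 × 40 = 40.66 mm
development: 0.87 × 5.78 × 30 = 150.86 mm
mid-season: 1.24 × 6.46 × 20 = 160.21 mm
late-season: 0.75 × 4.64 × 30 = 104.40 mm
Seasonal total = 456.13 mm

456 mm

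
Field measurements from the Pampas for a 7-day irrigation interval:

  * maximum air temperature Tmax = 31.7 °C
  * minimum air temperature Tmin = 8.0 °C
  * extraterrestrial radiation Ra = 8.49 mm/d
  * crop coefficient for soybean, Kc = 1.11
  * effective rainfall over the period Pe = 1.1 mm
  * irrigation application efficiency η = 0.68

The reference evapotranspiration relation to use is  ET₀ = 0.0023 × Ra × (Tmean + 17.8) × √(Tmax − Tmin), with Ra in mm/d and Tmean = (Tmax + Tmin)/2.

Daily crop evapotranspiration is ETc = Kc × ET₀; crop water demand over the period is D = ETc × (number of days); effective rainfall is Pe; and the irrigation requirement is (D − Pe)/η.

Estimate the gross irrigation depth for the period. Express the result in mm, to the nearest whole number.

Tmean = (31.7 + 8.0)/2 = 19.85 °C
ET₀ = 0.0023 × 8.49 × (19.85 + 17.8) × √23.7 = 0.0023 × 8.49 × 37.65 × 4.8683 = 3.5791 mm/d
ETc = Kc × ET₀ = 1.11 × 3.5791 = 3.9728 mm/d
Crop demand D = ETc × 7 d = 3.9728 × 7 = 27.810 mm
D − Pe = 27.810 − 1.1 = 26.710 mm
Gross irrigation = 26.710 / 0.68 = 39.279 mm

39 mm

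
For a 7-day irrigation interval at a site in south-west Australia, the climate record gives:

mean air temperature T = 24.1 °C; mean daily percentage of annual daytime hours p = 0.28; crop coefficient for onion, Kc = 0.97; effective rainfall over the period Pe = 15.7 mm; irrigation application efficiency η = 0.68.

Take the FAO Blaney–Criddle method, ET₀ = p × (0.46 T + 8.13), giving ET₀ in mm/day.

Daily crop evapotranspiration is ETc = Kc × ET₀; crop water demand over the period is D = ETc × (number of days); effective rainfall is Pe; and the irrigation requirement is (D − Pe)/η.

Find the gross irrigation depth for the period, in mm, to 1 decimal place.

ET₀ = 0.28 × (0.46 × 24.1 + 8.13) = 0.28 × 19.216 = 5.3805 mm/d
ETc = Kc × ET₀ = 0.97 × 5.3805 = 5.2191 mm/d
Crop demand D = ETc × 7 d = 5.2191 × 7 = 36.534 mm
D − Pe = 36.534 − 15.7 = 20.834 mm
Gross irrigation = 20.834 / 0.68 = 30.638 mm

30.6 mm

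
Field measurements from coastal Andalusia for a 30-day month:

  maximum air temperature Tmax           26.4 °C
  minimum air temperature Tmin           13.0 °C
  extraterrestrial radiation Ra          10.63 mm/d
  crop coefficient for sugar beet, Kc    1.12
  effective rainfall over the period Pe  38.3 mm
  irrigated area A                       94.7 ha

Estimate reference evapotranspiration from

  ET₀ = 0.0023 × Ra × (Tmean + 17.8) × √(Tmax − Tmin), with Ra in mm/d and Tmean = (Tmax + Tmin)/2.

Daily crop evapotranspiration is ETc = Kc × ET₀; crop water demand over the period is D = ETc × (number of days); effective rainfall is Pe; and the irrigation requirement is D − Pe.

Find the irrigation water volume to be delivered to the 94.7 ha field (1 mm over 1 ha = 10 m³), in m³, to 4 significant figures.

Tmean = (26.4 + 13.0)/2 = 19.70 °C
ET₀ = 0.0023 × 10.63 × (19.70 + 17.8) × √13.4 = 0.0023 × 10.63 × 37.50 × 3.6606 = 3.3562 mm/d
ETc = Kc × ET₀ = 1.12 × 3.3562 = 3.7589 mm/d
Crop demand D = ETc × 30 d = 3.7589 × 30 = 112.767 mm
D − Pe = 112.767 − 38.3 = 74.467 mm
Volume = 74.467 mm × 94.7 ha × 10 = 70520.2 m³

70520 m³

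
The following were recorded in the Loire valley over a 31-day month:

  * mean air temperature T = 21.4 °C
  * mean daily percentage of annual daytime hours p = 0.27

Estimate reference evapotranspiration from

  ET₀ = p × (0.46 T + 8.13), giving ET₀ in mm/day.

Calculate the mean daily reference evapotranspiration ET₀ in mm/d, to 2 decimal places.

4.85 mm/d

ET₀ = 0.27 × (0.46 × 21.4 + 8.13) = 0.27 × 17.974 = 4.8530 mm/d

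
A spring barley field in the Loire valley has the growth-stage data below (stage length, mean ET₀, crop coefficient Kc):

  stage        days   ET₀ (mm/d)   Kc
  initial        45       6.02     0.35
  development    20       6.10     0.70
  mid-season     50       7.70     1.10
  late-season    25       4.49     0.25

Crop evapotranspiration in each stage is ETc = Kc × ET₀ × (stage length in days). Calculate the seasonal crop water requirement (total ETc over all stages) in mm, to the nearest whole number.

initial: 0.35 × 6.02 × 45 = 94.82 mm
development: 0.70 × 6.10 × 20 = 85.40 mm
mid-season: 1.10 × 7.70 × 50 = 423.50 mm
late-season: 0.25 × 4.49 × 25 = 28.06 mm
Seasonal total = 631.78 mm

632 mm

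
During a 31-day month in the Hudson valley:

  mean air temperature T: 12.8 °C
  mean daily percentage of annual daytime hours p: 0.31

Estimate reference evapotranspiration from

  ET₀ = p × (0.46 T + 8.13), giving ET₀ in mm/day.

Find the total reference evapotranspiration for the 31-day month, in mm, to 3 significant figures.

135 mm

ET₀ = 0.31 × (0.46 × 12.8 + 8.13) = 0.31 × 14.018 = 4.3456 mm/d
Monthly total = 4.3456 × 31 = 134.714 mm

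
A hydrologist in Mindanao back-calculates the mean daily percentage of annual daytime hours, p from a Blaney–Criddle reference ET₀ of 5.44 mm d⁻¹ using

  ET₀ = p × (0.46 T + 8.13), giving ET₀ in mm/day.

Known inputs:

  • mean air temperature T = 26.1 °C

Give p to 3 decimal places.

p = ET₀ / (0.46 T + 8.13) = 5.44 / (0.46 × 26.1 + 8.13) = 5.44 / 20.136 = 0.2702

0.270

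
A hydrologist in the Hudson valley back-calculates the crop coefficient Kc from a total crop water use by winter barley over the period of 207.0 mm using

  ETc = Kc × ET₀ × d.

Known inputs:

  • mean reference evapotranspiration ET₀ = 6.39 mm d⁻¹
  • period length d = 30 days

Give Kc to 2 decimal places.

ETc = Kc × ET₀ × d  ⇒  Kc = ETc / (ET₀ × d)
Kc = 207.0 / (6.39 × 30) = 207.0 / 191.70 = 1.0798

1.08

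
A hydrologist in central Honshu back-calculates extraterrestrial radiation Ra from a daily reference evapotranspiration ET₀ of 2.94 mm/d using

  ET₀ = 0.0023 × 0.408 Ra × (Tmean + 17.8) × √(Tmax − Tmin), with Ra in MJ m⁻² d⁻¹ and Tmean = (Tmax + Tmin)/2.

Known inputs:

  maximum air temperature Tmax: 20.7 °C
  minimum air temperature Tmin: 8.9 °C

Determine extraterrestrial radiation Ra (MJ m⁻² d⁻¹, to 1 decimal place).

Tmean = (20.7+8.9)/2 = 14.80 °C; ΔT = 11.8
Ra = ET₀ / [0.0023 × 0.408 × (Tmean+17.8) × √ΔT]
   = 2.94 / (0.0023 × 0.408 × 32.60 × 3.4351) = 27.977 MJ m⁻² d⁻¹

28.0 MJ m⁻² d⁻¹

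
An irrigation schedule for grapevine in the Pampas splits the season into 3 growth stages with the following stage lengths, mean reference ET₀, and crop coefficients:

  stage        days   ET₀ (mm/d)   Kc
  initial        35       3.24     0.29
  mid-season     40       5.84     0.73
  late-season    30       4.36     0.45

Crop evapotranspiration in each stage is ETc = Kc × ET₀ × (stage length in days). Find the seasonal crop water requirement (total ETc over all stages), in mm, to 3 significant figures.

initial: 0.29 × 3.24 × 35 = 32.89 mm
mid-season: 0.73 × 5.84 × 40 = 170.53 mm
late-season: 0.45 × 4.36 × 30 = 58.86 mm
Seasonal total = 262.28 mm

262 mm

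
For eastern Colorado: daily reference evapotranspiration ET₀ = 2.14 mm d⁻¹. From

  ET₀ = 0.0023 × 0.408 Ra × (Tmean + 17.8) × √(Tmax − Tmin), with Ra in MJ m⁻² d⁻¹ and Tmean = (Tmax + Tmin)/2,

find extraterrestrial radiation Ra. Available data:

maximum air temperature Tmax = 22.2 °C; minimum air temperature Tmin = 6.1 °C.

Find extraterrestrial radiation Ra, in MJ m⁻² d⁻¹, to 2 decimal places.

Tmean = (22.2+6.1)/2 = 14.15 °C; ΔT = 16.1
Ra = ET₀ / [0.0023 × 0.408 × (Tmean+17.8) × √ΔT]
   = 2.14 / (0.0023 × 0.408 × 31.95 × 4.0125) = 17.789 MJ m⁻² d⁻¹

17.79 MJ m⁻² d⁻¹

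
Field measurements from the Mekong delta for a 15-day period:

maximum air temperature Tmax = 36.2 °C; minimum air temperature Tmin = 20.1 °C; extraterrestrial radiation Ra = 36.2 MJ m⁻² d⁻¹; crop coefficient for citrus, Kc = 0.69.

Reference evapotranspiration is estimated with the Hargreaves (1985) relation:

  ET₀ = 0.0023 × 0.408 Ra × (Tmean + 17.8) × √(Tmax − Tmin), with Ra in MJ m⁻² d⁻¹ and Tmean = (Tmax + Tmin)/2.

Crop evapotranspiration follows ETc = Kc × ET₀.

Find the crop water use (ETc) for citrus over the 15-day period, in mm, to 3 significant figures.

64.8 mm

Tmean = (36.2 + 20.1)/2 = 28.15 °C
0.408 Ra = 0.408 × 36.2 = 14.7696 mm/d equivalent
ET₀ = 0.0023 × 14.7696 × (28.15 + 17.8) × √16.1 = 0.0023 × 14.7696 × 45.95 × 4.0125 = 6.2632 mm/d
ETc = Kc × ET₀ = 0.69 × 6.2632 = 4.3216 mm/d
Over 15 days: 4.3216 × 15 = 64.824 mm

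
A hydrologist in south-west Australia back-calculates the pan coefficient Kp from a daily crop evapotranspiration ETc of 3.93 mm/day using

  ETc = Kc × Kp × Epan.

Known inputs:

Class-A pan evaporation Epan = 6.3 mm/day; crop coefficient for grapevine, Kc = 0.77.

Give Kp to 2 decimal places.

ETc = Kc × Kp × Epan  ⇒  Kp = ETc / (Kc × Epan)
Kp = 3.93 / (0.77 × 6.3) = 3.93 / 4.851 = 0.8101

0.81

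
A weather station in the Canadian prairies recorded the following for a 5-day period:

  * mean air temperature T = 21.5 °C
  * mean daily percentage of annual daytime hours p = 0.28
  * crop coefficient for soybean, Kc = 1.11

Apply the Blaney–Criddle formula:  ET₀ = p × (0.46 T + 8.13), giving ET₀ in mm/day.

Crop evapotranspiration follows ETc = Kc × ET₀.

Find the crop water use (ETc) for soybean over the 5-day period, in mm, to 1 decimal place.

ET₀ = 0.28 × (0.46 × 21.5 + 8.13) = 0.28 × 18.020 = 5.0456 mm/d
ETc = Kc × ET₀ = 1.11 × 5.0456 = 5.6006 mm/d
Over 5 days: 5.6006 × 5 = 28.003 mm

28.0 mm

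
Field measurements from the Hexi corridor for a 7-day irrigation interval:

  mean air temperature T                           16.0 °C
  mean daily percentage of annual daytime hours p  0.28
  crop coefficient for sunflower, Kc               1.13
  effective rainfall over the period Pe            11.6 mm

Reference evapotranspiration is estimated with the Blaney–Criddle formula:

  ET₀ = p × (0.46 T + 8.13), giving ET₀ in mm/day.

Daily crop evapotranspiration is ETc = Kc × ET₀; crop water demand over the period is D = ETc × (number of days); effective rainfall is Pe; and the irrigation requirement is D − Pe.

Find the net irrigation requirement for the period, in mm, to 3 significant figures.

ET₀ = 0.28 × (0.46 × 16.0 + 8.13) = 0.28 × 15.490 = 4.3372 mm/d
ETc = Kc × ET₀ = 1.13 × 4.3372 = 4.9010 mm/d
Crop demand D = ETc × 7 d = 4.9010 × 7 = 34.307 mm
D − Pe = 34.307 − 11.6 = 22.707 mm

22.7 mm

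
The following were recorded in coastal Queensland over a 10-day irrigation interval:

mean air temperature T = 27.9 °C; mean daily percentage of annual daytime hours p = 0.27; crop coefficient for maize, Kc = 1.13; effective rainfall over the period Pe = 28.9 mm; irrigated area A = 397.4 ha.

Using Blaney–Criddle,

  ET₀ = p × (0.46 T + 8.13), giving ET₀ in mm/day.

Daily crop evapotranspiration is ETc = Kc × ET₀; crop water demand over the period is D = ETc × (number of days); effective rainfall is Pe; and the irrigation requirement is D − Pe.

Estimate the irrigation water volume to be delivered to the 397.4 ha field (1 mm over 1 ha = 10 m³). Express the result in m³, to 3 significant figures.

ET₀ = 0.27 × (0.46 × 27.9 + 8.13) = 0.27 × 20.964 = 5.6603 mm/d
ETc = Kc × ET₀ = 1.13 × 5.6603 = 6.3961 mm/d
Crop demand D = ETc × 10 d = 6.3961 × 10 = 63.961 mm
D − Pe = 63.961 − 28.9 = 35.061 mm
Volume = 35.061 mm × 397.4 ha × 10 = 139332.4 m³

139000 m³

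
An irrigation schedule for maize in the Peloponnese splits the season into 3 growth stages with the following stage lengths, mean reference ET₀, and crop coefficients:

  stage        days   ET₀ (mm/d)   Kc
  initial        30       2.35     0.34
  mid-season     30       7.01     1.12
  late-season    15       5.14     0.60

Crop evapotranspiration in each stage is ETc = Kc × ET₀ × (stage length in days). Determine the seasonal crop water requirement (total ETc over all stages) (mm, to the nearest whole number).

initial: 0.34 × 2.35 × 30 = 23.97 mm
mid-season: 1.12 × 7.01 × 30 = 235.54 mm
late-season: 0.60 × 5.14 × 15 = 46.26 mm
Seasonal total = 305.77 mm

306 mm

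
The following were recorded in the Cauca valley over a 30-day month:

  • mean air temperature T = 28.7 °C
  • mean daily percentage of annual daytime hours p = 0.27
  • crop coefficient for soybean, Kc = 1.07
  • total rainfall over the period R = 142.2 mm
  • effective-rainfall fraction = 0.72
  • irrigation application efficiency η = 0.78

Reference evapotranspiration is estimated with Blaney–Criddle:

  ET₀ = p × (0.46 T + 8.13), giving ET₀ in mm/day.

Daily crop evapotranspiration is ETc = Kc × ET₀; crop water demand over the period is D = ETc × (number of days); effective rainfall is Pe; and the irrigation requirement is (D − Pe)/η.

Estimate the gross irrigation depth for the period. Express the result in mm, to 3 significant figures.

106 mm

ET₀ = 0.27 × (0.46 × 28.7 + 8.13) = 0.27 × 21.332 = 5.7596 mm/d
ETc = Kc × ET₀ = 1.07 × 5.7596 = 6.1628 mm/d
Crop demand D = ETc × 30 d = 6.1628 × 30 = 184.884 mm
Pe = 0.72 × 142.2 = 102.384 mm
D − Pe = 184.884 − 102.384 = 82.500 mm
Gross irrigation = 82.500 / 0.78 = 105.769 mm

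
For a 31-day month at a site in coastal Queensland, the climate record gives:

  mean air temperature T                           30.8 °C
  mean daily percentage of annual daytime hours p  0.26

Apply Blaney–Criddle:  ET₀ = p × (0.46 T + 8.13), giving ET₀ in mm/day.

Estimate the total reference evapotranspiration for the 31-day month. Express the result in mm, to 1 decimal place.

ET₀ = 0.26 × (0.46 × 30.8 + 8.13) = 0.26 × 22.298 = 5.7975 mm/d
Monthly total = 5.7975 × 31 = 179.723 mm

179.7 mm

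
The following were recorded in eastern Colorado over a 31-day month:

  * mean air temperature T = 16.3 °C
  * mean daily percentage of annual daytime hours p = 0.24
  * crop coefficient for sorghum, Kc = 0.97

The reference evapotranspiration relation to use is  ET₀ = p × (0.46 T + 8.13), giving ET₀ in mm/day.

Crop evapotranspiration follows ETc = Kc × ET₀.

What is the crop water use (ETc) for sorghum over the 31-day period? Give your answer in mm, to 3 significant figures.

113 mm

ET₀ = 0.24 × (0.46 × 16.3 + 8.13) = 0.24 × 15.628 = 3.7507 mm/d
ETc = Kc × ET₀ = 0.97 × 3.7507 = 3.6382 mm/d
Over 31 days: 3.6382 × 31 = 112.784 mm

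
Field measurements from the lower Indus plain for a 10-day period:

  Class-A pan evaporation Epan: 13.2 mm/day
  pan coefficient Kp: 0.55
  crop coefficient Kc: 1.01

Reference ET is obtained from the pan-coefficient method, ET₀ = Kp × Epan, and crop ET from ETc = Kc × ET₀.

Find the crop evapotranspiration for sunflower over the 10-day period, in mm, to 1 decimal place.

ET₀ = 0.55 × 13.2 = 7.2600 mm/d
ETc = Kc × ET₀ = 1.01 × 7.2600 = 7.3326 mm/d
Over 10 days: 7.3326 × 10 = 73.326 mm

73.3 mm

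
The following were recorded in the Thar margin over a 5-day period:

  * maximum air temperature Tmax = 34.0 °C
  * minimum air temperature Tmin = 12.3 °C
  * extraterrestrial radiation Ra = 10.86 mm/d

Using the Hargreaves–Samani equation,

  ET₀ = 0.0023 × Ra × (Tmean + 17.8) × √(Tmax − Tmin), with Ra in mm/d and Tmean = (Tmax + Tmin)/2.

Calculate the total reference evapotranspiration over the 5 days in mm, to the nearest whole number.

24 mm

Tmean = (34.0 + 12.3)/2 = 23.15 °C
ET₀ = 0.0023 × 10.86 × (23.15 + 17.8) × √21.7 = 0.0023 × 10.86 × 40.95 × 4.6583 = 4.7647 mm/d
Over 5 days: 4.7647 × 5 = 23.824 mm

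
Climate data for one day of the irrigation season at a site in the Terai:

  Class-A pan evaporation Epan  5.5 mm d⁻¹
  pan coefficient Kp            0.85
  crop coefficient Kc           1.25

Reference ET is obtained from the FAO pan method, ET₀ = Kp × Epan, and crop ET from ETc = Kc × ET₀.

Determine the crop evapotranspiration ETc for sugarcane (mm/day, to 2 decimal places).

5.84 mm/day

ET₀ = 0.85 × 5.5 = 4.6750 mm/d
ETc = Kc × ET₀ = 1.25 × 4.6750 = 5.8438 mm/d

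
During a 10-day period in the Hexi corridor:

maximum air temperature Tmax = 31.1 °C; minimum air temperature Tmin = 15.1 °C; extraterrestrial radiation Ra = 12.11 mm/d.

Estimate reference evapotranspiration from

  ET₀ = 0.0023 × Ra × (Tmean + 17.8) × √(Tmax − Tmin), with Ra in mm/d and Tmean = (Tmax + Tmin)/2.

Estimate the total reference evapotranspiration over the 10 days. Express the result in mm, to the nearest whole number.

Tmean = (31.1 + 15.1)/2 = 23.10 °C
ET₀ = 0.0023 × 12.11 × (23.10 + 17.8) × √16.0 = 0.0023 × 12.11 × 40.90 × 4.0000 = 4.5568 mm/d
Over 10 days: 4.5568 × 10 = 45.568 mm

46 mm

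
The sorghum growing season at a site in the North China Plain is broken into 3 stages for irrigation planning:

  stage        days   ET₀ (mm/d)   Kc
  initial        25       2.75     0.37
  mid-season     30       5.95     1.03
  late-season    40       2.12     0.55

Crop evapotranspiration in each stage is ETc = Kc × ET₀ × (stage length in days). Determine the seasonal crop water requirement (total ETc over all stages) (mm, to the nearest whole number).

initial: 0.37 × 2.75 × 25 = 25.44 mm
mid-season: 1.03 × 5.95 × 30 = 183.86 mm
late-season: 0.55 × 2.12 × 40 = 46.64 mm
Seasonal total = 255.94 mm

256 mm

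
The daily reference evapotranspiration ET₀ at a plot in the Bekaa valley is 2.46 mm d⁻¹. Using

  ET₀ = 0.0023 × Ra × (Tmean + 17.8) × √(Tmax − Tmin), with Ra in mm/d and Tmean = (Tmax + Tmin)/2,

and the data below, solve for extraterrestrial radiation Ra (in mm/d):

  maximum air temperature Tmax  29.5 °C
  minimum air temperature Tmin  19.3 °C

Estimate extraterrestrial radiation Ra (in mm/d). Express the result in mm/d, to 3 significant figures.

Tmean = 24.40 °C; √ΔT = 3.1937
Ra = ET₀ / [0.0023 × (Tmean+17.8) × √ΔT] = 2.46 / (0.0023 × 42.20 × 3.1937) = 7.936 mm/d

7.94 mm/d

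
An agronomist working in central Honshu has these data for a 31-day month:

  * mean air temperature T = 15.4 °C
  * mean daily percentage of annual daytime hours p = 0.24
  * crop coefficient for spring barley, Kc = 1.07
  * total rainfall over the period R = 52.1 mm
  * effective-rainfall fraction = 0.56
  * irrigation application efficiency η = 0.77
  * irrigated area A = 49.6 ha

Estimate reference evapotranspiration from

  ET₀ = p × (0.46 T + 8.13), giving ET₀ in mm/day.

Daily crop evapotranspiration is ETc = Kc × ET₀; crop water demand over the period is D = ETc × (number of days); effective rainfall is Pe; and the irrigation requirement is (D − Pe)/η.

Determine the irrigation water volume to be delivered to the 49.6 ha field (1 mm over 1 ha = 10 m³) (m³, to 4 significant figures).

ET₀ = 0.24 × (0.46 × 15.4 + 8.13) = 0.24 × 15.214 = 3.6514 mm/d
ETc = Kc × ET₀ = 1.07 × 3.6514 = 3.9070 mm/d
Crop demand D = ETc × 31 d = 3.9070 × 31 = 121.117 mm
Pe = 0.56 × 52.1 = 29.176 mm
D − Pe = 121.117 − 29.176 = 91.941 mm
Gross irrigation = 91.941 / 0.77 = 119.404 mm
Volume = 119.404 mm × 49.6 ha × 10 = 59224.4 m³

59220 m³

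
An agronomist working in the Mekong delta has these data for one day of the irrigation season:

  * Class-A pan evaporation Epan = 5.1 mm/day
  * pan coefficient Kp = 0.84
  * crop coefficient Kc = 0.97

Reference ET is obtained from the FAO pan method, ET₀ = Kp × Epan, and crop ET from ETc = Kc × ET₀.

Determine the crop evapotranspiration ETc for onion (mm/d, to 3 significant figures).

ET₀ = 0.84 × 5.1 = 4.2840 mm/d
ETc = Kc × ET₀ = 0.97 × 4.2840 = 4.1555 mm/d

4.16 mm/d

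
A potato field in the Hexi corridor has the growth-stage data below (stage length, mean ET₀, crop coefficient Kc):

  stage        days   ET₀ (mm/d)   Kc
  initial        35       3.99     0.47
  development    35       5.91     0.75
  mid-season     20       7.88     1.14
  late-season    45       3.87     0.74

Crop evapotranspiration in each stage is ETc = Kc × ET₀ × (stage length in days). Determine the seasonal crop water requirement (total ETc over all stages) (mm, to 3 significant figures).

529 mm

initial: 0.47 × 3.99 × 35 = 65.64 mm
development: 0.75 × 5.91 × 35 = 155.14 mm
mid-season: 1.14 × 7.88 × 20 = 179.66 mm
late-season: 0.74 × 3.87 × 45 = 128.87 mm
Seasonal total = 529.31 mm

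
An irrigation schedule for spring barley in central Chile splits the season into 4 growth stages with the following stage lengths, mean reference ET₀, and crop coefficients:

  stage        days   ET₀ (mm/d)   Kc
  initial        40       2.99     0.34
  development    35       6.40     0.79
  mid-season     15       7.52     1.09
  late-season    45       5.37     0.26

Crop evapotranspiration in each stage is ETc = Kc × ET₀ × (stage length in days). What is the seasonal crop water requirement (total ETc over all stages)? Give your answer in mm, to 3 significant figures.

403 mm

initial: 0.34 × 2.99 × 40 = 40.66 mm
development: 0.79 × 6.40 × 35 = 176.96 mm
mid-season: 1.09 × 7.52 × 15 = 122.95 mm
late-season: 0.26 × 5.37 × 45 = 62.83 mm
Seasonal total = 403.40 mm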